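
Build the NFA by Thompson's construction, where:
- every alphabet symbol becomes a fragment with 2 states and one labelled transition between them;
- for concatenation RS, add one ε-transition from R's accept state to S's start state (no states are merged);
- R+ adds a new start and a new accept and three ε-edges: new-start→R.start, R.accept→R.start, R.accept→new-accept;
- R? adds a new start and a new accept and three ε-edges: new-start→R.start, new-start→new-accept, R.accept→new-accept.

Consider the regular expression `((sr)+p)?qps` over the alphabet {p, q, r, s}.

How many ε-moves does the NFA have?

Per subexpression:
Each of the 6 symbol leaves contributes 0 ε-transitions.
  sr — 1 ε-transition
  (sr)+ — 4 ε-transitions
  (sr)+p — 5 ε-transitions
  ((sr)+p)? — 8 ε-transitions
  ((sr)+p)?qps — 11 ε-transitions

11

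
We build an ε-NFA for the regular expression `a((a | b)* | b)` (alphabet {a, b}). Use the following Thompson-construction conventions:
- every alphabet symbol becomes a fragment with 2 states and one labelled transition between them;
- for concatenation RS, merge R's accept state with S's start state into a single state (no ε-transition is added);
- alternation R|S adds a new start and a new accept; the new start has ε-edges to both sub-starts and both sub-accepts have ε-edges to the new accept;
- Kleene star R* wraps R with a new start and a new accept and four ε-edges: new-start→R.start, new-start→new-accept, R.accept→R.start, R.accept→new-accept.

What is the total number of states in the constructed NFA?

13

Building bottom-up:
Each of the 4 symbol leaves contributes a 2-state fragment.
  a | b : 6 states
  (a | b)* : 8 states
  (a | b)* | b : 12 states
  a((a | b)* | b) : 13 states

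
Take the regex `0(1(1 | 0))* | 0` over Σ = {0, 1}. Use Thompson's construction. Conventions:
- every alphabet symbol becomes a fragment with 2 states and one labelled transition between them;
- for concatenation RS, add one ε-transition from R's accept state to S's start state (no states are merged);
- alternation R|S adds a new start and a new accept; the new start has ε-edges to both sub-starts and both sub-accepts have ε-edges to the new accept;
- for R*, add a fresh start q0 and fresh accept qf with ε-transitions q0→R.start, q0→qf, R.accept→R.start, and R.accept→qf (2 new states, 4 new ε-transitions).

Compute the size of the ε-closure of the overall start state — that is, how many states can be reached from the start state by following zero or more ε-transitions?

3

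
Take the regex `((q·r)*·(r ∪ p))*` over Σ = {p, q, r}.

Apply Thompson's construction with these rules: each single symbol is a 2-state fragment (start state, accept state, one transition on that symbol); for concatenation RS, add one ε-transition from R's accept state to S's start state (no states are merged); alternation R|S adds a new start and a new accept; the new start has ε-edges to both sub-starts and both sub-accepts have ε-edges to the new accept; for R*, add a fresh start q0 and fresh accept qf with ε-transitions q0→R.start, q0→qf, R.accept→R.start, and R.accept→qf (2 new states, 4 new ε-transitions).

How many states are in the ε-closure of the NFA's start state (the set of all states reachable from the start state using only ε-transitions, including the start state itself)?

8

Work bottom-up. For each fragment F, track |ε-closure(F.start)| and whether F's accept lies in that closure (i.e. whether F accepts ε). A single-symbol fragment has closure size 1 and does not accept ε.
  q·r : same as the first factor's closure: |ε-closure| = 1
  (q·r)* : new start has ε-edges to the inner start and to the new accept, so |ε-closure| = 2 + 1 = 3
  r ∪ p : |ε-closure| = 1 + 1 + 1 = 3 (the new accept is not ε-reachable since no branch accepts ε)
  (q·r)*·(r ∪ p) : the left operand accepts ε, so the closure extends into the next operand (via the concat ε-link); |ε-closure| = 3 + 3 = 6
  ((q·r)*·(r ∪ p))* : the star's fresh start ε-reaches both the body's start and the fresh accept: |ε-closure| = 2 + 6 = 8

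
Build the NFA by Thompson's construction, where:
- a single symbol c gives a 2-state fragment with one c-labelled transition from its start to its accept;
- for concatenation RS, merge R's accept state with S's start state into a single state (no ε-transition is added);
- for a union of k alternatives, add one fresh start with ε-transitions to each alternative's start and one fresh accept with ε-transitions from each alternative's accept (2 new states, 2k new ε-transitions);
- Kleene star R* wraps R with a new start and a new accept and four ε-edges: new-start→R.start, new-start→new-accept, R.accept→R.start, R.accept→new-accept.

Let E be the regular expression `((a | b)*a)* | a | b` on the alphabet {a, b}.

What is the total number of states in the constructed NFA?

Bottom-up over the parse tree:
Each of the 5 symbol leaves contributes a 2-state fragment.
  a | b : 6 states
  (a | b)* : 8 states
  (a | b)*a : 9 states
  ((a | b)*a)* : 11 states
  ((a | b)*a)* | a | b : 17 states

17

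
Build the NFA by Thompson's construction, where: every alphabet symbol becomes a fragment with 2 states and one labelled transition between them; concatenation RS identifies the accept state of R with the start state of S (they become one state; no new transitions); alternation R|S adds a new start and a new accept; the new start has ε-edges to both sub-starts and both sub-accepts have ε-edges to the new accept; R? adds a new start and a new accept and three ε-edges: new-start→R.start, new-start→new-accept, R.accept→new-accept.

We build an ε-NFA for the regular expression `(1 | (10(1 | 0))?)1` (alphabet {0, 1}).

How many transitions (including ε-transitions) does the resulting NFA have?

17

Per subexpression:
Each of the 6 symbol leaves contributes 1 transition (1 symbol, 0 ε).
  1 | 0 = 6 transitions (2 symbol, 4 ε)
  10(1 | 0) = 8 transitions (4 symbol, 4 ε)
  (10(1 | 0))? = 11 transitions (4 symbol, 7 ε)
  1 | (10(1 | 0))? = 16 transitions (5 symbol, 11 ε)
  (1 | (10(1 | 0))?)1 = 17 transitions (6 symbol, 11 ε)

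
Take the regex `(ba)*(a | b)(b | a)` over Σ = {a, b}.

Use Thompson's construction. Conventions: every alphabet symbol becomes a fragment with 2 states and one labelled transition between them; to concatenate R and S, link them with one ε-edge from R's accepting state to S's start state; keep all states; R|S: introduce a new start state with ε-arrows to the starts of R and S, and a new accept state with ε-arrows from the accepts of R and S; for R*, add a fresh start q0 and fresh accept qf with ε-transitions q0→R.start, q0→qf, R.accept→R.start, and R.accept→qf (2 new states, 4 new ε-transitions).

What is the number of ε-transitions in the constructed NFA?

By structural recursion:
Each of the 6 symbol leaves contributes 0 ε-transitions.
  ba = 1 ε-transition
  (ba)* = 5 ε-transitions
  a | b = 4 ε-transitions
  b | a = 4 ε-transitions
  (ba)*(a | b)(b | a) = 15 ε-transitions

15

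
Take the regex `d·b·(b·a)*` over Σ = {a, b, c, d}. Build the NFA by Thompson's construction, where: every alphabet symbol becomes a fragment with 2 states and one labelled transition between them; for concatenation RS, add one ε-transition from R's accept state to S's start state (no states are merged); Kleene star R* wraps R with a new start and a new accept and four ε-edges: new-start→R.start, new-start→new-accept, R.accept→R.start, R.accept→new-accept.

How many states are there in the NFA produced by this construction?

Bottom-up over the parse tree:
Each of the 4 symbol leaves contributes a 2-state fragment.
  b·a — 4 states
  (b·a)* — 6 states
  d·b·(b·a)* — 10 states

10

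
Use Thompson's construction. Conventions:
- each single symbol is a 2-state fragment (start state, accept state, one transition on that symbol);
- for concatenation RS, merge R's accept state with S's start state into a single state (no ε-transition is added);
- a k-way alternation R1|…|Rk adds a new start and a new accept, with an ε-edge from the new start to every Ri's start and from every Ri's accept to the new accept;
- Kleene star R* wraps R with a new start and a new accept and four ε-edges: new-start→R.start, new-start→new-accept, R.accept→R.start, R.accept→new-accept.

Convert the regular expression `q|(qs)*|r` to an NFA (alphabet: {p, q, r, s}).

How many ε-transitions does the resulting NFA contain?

Bottom-up over the parse tree:
Each of the 4 symbol leaves contributes 0 ε-transitions.
  qs = 0 ε-transitions
  (qs)* = 4 ε-transitions
  q|(qs)*|r = 10 ε-transitions

10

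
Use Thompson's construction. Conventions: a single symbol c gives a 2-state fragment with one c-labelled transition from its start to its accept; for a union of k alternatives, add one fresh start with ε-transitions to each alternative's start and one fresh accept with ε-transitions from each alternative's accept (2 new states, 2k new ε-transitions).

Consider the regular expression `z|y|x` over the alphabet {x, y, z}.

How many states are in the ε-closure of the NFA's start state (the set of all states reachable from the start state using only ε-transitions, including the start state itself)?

Work bottom-up. For each fragment F, track |ε-closure(F.start)| and whether F's accept lies in that closure (i.e. whether F accepts ε). A single-symbol fragment has closure size 1 and does not accept ε.
  z|y|x → |closure| = 1 + 1 + 1 + 1 = 4 (the new accept is not ε-reachable since no branch accepts ε)

4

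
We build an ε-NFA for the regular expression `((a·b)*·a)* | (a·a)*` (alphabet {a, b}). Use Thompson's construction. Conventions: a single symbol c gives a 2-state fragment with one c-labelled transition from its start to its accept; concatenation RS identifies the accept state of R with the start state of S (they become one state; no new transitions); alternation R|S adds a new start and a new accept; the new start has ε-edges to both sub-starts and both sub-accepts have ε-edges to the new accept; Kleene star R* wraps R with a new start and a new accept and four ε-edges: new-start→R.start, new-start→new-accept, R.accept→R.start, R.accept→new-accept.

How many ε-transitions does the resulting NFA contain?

16

Per subexpression:
Each of the 5 symbol leaves contributes 0 ε-transitions.
  a·b : 0 ε-transitions
  (a·b)* : 4 ε-transitions
  (a·b)*·a : 4 ε-transitions
  ((a·b)*·a)* : 8 ε-transitions
  a·a : 0 ε-transitions
  (a·a)* : 4 ε-transitions
  ((a·b)*·a)* | (a·a)* : 16 ε-transitions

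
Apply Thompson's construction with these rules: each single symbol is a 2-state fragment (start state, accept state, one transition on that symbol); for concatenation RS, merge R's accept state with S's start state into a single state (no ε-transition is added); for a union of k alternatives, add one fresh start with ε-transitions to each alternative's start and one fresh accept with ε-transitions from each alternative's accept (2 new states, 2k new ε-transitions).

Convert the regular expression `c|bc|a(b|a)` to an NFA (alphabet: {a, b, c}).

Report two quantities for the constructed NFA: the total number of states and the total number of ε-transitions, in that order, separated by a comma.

14, 10

Bottom-up over the parse tree:
Each of the 6 symbol leaves contributes 2 states and 0 ε-transitions.
  bc — 3 states, 0 ε-transitions
  b|a — 6 states, 4 ε-transitions
  a(b|a) — 7 states, 4 ε-transitions
  c|bc|a(b|a) — 14 states, 10 ε-transitions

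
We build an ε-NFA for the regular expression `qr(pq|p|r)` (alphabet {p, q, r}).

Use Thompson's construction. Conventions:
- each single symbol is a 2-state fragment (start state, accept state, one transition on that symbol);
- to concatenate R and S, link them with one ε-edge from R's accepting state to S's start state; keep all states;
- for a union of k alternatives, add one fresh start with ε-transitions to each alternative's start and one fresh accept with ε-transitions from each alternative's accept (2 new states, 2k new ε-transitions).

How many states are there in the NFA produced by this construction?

By structural recursion:
Each of the 6 symbol leaves contributes a 2-state fragment.
  pq → 4 states
  pq|p|r → 10 states
  qr(pq|p|r) → 14 states

14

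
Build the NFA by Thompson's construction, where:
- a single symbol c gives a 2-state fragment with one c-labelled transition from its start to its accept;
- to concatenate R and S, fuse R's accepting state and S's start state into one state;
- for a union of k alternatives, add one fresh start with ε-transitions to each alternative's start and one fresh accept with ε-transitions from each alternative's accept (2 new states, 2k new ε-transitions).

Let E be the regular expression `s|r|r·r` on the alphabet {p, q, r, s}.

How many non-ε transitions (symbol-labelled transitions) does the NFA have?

By structural recursion:
Each of the 4 symbol leaves contributes exactly 1 symbol transition.
  r·r = 2 symbol transitions
  s|r|r·r = 4 symbol transitions

4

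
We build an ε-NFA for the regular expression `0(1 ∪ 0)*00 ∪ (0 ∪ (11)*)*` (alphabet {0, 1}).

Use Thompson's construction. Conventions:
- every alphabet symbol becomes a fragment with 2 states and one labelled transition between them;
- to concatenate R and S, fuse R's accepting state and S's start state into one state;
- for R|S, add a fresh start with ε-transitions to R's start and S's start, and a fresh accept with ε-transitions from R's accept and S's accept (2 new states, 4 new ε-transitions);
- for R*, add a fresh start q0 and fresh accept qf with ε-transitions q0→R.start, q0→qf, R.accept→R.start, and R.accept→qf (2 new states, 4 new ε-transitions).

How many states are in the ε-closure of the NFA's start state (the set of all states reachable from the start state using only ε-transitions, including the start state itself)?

Let C(F) = |ε-closure(F.start)| within fragment F, and note whether F accepts ε. Symbol fragments have C = 1 and do not accept ε. Then:
  1 ∪ 0 → new start ε-reaches every alternative's start; none of them accept ε, so the new accept is not reached: |closure| = 1 + 1 + 1 = 3
  (1 ∪ 0)* → the star's fresh start ε-reaches both the body's start and the fresh accept: |closure| = 2 + 3 = 5
  0(1 ∪ 0)*00 → same as the first factor's closure: |closure| = 1
  11 → same as the first factor's closure: |closure| = 1
  (11)* → the star's fresh start ε-reaches both the body's start and the fresh accept: |closure| = 2 + 1 = 3
  0 ∪ (11)* → |closure| = 1 (new start) + (1 + 3) + 1 (new accept, since some branch ε-reaches its own accept) = 6
  (0 ∪ (11)*)* → the star's fresh start ε-reaches both the body's start and the fresh accept: |closure| = 2 + 6 = 8
  0(1 ∪ 0)*00 ∪ (0 ∪ (11)*)* → new start ε-reaches every alternative's start; at least one alternative accepts ε, so the union's new accept is reached too: |closure| = 1 + 1 + 8 + 1 = 11

11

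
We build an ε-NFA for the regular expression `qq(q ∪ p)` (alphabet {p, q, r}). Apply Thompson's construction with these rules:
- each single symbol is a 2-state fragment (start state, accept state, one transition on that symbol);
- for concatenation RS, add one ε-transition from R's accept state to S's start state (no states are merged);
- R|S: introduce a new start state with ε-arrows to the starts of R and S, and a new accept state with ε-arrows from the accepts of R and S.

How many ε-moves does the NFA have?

6

By structural recursion:
Each of the 4 symbol leaves contributes 0 ε-transitions.
  q ∪ p — 4 ε-transitions
  qq(q ∪ p) — 6 ε-transitions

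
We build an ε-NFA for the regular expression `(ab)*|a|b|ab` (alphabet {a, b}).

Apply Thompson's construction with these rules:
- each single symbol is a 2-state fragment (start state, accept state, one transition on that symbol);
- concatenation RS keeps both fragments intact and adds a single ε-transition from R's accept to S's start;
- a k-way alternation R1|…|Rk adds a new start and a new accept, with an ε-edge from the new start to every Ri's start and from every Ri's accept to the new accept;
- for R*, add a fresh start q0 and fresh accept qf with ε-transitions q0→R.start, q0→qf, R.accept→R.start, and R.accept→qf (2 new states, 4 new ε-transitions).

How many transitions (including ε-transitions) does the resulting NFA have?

By structural recursion:
Each of the 6 symbol leaves contributes 1 transition (1 symbol, 0 ε).
  ab — 3 transitions (2 symbol, 1 ε)
  (ab)* — 7 transitions (2 symbol, 5 ε)
  ab — 3 transitions (2 symbol, 1 ε)
  (ab)*|a|b|ab — 20 transitions (6 symbol, 14 ε)

20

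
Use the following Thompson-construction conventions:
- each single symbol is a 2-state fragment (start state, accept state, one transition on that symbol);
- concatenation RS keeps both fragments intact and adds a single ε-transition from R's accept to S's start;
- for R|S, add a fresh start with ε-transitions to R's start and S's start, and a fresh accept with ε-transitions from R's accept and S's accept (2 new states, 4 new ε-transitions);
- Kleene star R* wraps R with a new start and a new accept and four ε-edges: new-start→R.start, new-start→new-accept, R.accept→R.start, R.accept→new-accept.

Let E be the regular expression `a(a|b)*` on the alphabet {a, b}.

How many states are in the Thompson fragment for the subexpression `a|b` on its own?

6

Fragment for `a|b`:
Each of the 2 symbol leaves contributes a 2-state fragment.
  a|b : 6 states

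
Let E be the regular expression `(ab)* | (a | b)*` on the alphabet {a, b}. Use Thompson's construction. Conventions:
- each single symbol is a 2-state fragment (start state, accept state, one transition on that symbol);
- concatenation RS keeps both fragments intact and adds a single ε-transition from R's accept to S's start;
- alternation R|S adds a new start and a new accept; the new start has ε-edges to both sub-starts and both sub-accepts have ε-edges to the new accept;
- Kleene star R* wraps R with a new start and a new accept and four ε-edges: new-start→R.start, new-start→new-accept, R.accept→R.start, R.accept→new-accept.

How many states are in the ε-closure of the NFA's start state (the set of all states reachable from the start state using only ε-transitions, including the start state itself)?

10

Work bottom-up. For each fragment F, track |ε-closure(F.start)| and whether F's accept lies in that closure (i.e. whether F accepts ε). A single-symbol fragment has closure size 1 and does not accept ε.
  ab : same as the first factor's closure: |ε-closure| = 1
  (ab)* : |ε-closure| = 1 (new start) + 1 (body) + 1 (new accept) = 3
  a | b : new start ε-reaches every alternative's start; none of them accept ε, so the new accept is not reached: |ε-closure| = 1 + 1 + 1 = 3
  (a | b)* : new start has ε-edges to the inner start and to the new accept, so |ε-closure| = 2 + 3 = 5
  (ab)* | (a | b)* : |ε-closure| = 1 (new start) + (3 + 5) + 1 (new accept, since some branch ε-reaches its own accept) = 10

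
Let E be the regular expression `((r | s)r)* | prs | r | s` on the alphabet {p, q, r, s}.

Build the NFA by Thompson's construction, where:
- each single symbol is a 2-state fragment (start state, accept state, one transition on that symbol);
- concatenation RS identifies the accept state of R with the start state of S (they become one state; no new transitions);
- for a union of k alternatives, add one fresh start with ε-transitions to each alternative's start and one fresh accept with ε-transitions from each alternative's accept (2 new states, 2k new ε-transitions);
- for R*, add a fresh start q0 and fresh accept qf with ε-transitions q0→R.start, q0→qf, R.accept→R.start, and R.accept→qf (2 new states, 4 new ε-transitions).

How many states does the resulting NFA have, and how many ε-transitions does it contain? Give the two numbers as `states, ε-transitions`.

19, 16

By structural recursion:
Each of the 8 symbol leaves contributes 2 states and 0 ε-transitions.
  r | s = 6 states, 4 ε-transitions
  (r | s)r = 7 states, 4 ε-transitions
  ((r | s)r)* = 9 states, 8 ε-transitions
  prs = 4 states, 0 ε-transitions
  ((r | s)r)* | prs | r | s = 19 states, 16 ε-transitions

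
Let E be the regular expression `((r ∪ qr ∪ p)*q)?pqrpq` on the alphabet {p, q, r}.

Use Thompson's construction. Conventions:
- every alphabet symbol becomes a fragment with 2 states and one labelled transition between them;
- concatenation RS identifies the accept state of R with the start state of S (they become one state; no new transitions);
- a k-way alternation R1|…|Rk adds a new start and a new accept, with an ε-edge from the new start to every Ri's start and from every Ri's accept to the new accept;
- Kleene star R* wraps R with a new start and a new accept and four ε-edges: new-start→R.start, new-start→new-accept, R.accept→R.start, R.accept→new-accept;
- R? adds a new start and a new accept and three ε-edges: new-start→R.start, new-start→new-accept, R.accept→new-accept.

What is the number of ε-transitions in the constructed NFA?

Per subexpression:
Each of the 10 symbol leaves contributes 0 ε-transitions.
  qr → 0 ε-transitions
  r ∪ qr ∪ p → 6 ε-transitions
  (r ∪ qr ∪ p)* → 10 ε-transitions
  (r ∪ qr ∪ p)*q → 10 ε-transitions
  ((r ∪ qr ∪ p)*q)? → 13 ε-transitions
  ((r ∪ qr ∪ p)*q)?pqrpq → 13 ε-transitions

13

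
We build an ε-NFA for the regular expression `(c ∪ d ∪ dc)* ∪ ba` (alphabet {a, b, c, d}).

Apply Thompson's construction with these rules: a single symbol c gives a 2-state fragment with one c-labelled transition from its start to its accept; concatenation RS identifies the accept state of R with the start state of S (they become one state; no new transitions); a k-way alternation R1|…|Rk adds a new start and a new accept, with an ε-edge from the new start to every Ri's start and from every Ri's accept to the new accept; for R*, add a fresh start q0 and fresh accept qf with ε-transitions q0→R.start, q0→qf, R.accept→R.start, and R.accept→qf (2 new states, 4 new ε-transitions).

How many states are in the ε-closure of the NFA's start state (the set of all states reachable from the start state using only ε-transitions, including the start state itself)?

Let C(F) = |ε-closure(F.start)| within fragment F, and note whether F accepts ε. Symbol fragments have C = 1 and do not accept ε. Then:
  dc : same as the first factor's closure: |ε-closure| = 1
  c ∪ d ∪ dc : new start ε-reaches every alternative's start; none of them accept ε, so the new accept is not reached: |ε-closure| = 1 + 1 + 1 + 1 = 4
  (c ∪ d ∪ dc)* : the star's fresh start ε-reaches both the body's start and the fresh accept: |ε-closure| = 2 + 4 = 6
  ba : same as the first factor's closure: |ε-closure| = 1
  (c ∪ d ∪ dc)* ∪ ba : |ε-closure| = 1 (new start) + (6 + 1) + 1 (new accept, since some branch ε-reaches its own accept) = 9

9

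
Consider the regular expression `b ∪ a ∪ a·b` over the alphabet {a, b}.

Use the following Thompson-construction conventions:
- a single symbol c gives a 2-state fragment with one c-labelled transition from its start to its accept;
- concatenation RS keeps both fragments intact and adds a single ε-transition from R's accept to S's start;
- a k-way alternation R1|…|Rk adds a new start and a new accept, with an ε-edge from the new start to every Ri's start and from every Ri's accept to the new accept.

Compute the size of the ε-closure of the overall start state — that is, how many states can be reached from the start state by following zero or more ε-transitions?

4

Let C(F) = |ε-closure(F.start)| within fragment F, and note whether F accepts ε. Symbol fragments have C = 1 and do not accept ε. Then:
  a·b → same as the first factor's closure: C = 1
  b ∪ a ∪ a·b → C = 1 + 1 + 1 + 1 = 4 (the new accept is not ε-reachable since no branch accepts ε)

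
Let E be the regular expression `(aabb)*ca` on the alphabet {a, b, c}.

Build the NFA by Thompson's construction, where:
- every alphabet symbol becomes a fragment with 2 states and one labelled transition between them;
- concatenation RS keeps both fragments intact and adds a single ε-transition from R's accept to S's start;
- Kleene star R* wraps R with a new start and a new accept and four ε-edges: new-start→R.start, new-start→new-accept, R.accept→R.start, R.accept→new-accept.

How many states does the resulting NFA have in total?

14

By structural recursion:
Each of the 6 symbol leaves contributes a 2-state fragment.
  aabb — 8 states
  (aabb)* — 10 states
  (aabb)*ca — 14 states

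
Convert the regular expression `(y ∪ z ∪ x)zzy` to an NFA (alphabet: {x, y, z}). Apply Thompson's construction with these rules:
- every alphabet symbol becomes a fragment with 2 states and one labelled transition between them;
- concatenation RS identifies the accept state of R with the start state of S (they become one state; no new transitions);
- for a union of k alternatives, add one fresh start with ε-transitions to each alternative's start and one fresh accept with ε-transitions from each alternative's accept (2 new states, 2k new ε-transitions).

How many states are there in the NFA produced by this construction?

By structural recursion:
Each of the 6 symbol leaves contributes a 2-state fragment.
  y ∪ z ∪ x = 8 states
  (y ∪ z ∪ x)zzy = 11 states

11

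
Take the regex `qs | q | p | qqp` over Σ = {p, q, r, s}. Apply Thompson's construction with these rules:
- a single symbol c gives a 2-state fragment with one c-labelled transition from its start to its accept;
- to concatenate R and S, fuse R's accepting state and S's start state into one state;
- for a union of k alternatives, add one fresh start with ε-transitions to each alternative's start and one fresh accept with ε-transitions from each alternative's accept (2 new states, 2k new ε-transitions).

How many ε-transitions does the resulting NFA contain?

Building bottom-up:
Each of the 7 symbol leaves contributes 0 ε-transitions.
  qs : 0 ε-transitions
  qqp : 0 ε-transitions
  qs | q | p | qqp : 8 ε-transitions

8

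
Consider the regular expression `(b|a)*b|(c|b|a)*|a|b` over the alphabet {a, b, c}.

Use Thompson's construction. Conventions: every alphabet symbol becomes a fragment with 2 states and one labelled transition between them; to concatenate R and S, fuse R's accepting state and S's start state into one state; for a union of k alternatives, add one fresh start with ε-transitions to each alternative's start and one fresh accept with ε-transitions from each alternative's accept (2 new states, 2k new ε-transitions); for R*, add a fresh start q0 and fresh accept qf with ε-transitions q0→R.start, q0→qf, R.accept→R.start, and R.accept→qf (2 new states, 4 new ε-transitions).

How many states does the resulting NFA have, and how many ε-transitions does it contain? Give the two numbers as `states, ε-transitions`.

25, 26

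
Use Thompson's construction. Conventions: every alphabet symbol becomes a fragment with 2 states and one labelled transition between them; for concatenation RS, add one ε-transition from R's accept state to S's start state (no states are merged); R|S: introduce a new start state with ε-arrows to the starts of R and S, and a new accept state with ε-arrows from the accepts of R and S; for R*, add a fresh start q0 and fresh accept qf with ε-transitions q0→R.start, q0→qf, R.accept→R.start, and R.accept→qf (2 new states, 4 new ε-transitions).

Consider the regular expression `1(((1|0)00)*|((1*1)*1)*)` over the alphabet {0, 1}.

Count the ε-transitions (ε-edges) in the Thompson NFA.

29

By structural recursion:
Each of the 8 symbol leaves contributes 0 ε-transitions.
  1|0 → 4 ε-transitions
  (1|0)00 → 6 ε-transitions
  ((1|0)00)* → 10 ε-transitions
  1* → 4 ε-transitions
  1*1 → 5 ε-transitions
  (1*1)* → 9 ε-transitions
  (1*1)*1 → 10 ε-transitions
  ((1*1)*1)* → 14 ε-transitions
  ((1|0)00)*|((1*1)*1)* → 28 ε-transitions
  1(((1|0)00)*|((1*1)*1)*) → 29 ε-transitions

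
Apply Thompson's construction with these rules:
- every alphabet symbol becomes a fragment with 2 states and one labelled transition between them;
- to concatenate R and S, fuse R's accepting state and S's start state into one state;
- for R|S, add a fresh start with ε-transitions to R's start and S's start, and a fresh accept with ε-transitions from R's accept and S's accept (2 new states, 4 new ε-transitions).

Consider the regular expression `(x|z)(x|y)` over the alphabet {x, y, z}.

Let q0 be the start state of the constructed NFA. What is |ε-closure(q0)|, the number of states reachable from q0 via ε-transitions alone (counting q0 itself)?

3

Let C(F) = |ε-closure(F.start)| within fragment F, and note whether F accepts ε. Symbol fragments have C = 1 and do not accept ε. Then:
  x|z — new start ε-reaches every alternative's start; none of them accept ε, so the new accept is not reached: |ε-closure| = 1 + 1 + 1 = 3
  x|y — new start ε-reaches every alternative's start; none of them accept ε, so the new accept is not reached: |ε-closure| = 1 + 1 + 1 = 3
  (x|z)(x|y) — same as the first factor's closure: |ε-closure| = 3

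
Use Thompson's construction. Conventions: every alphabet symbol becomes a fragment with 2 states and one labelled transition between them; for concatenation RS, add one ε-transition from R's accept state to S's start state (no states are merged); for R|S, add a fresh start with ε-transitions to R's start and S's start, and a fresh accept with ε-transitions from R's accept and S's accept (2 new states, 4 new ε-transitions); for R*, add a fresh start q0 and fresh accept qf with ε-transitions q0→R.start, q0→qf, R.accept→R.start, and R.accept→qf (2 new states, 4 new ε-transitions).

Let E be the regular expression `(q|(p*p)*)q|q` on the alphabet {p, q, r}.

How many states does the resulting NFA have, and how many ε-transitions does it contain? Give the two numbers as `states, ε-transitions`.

18, 18

By structural recursion:
Each of the 5 symbol leaves contributes 2 states and 0 ε-transitions.
  p* — 4 states, 4 ε-transitions
  p*p — 6 states, 5 ε-transitions
  (p*p)* — 8 states, 9 ε-transitions
  q|(p*p)* — 12 states, 13 ε-transitions
  (q|(p*p)*)q — 14 states, 14 ε-transitions
  (q|(p*p)*)q|q — 18 states, 18 ε-transitions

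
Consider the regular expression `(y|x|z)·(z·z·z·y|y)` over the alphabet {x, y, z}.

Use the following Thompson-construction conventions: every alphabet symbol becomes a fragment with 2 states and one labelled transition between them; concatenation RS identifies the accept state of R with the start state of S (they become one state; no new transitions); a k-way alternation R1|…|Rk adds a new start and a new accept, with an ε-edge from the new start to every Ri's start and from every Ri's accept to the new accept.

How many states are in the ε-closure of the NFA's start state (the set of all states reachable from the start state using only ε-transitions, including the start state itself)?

Let C(F) = |ε-closure(F.start)| within fragment F, and note whether F accepts ε. Symbol fragments have C = 1 and do not accept ε. Then:
  y|x|z → |ε-closure| = 1 + 1 + 1 + 1 = 4 (the new accept is not ε-reachable since no branch accepts ε)
  z·z·z·y → same as the first factor's closure: |ε-closure| = 1
  z·z·z·y|y → |ε-closure| = 1 + 1 + 1 = 3 (the new accept is not ε-reachable since no branch accepts ε)
  (y|x|z)·(z·z·z·y|y) → same as the first factor's closure: |ε-closure| = 4

4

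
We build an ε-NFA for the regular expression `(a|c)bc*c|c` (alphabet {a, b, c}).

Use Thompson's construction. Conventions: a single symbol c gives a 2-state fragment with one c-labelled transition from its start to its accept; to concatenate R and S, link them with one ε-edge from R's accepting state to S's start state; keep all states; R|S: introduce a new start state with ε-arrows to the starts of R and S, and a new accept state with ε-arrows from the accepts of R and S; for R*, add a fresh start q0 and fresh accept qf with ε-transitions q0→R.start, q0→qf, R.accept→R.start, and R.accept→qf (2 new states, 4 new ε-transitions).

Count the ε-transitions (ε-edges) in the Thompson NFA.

15

Building bottom-up:
Each of the 6 symbol leaves contributes 0 ε-transitions.
  a|c — 4 ε-transitions
  c* — 4 ε-transitions
  (a|c)bc*c — 11 ε-transitions
  (a|c)bc*c|c — 15 ε-transitions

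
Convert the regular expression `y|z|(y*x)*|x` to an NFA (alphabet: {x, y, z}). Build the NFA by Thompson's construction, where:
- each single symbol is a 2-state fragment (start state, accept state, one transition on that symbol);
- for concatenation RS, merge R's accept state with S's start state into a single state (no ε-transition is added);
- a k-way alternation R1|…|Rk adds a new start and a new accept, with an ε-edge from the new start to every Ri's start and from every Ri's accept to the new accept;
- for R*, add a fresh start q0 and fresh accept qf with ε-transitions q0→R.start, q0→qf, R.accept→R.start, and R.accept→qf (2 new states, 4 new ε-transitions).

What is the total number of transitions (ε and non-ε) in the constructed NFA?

21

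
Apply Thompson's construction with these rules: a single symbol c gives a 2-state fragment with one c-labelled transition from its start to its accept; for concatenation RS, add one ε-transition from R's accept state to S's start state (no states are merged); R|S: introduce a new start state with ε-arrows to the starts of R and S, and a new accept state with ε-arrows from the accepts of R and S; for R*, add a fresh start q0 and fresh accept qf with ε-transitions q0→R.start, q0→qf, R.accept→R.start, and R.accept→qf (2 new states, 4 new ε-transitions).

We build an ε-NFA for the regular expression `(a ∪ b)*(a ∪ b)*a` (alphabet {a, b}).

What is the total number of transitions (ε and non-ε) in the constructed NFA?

23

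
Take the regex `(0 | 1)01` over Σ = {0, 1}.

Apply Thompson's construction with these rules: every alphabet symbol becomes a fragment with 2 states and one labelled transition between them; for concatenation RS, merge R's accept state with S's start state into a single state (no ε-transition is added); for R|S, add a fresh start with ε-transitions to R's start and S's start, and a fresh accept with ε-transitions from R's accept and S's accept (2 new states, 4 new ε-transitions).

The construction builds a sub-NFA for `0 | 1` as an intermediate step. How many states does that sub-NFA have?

6

Fragment for `0 | 1`:
Each of the 2 symbol leaves contributes a 2-state fragment.
  0 | 1 → 6 states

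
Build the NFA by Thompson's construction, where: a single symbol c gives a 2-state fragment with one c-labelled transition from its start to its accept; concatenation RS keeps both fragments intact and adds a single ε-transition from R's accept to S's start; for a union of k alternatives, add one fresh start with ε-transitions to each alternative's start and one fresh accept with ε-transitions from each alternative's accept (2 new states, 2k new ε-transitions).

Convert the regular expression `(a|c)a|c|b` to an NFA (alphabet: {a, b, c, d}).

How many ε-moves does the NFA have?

Bottom-up over the parse tree:
Each of the 5 symbol leaves contributes 0 ε-transitions.
  a|c → 4 ε-transitions
  (a|c)a → 5 ε-transitions
  (a|c)a|c|b → 11 ε-transitions

11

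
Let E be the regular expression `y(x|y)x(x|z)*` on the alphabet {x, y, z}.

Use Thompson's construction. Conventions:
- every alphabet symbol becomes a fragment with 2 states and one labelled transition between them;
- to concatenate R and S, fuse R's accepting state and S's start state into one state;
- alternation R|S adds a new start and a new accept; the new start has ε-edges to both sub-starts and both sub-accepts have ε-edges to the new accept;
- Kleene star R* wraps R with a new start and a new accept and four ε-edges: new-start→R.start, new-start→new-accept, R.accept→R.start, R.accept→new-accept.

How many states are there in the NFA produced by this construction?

15

By structural recursion:
Each of the 6 symbol leaves contributes a 2-state fragment.
  x|y : 6 states
  x|z : 6 states
  (x|z)* : 8 states
  y(x|y)x(x|z)* : 15 states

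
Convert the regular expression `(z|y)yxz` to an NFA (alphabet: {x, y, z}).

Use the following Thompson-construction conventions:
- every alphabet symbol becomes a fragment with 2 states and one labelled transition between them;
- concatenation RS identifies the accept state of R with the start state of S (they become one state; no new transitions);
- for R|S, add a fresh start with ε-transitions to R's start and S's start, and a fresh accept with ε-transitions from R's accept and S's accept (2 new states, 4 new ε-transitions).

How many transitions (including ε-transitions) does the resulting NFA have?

9

Per subexpression:
Each of the 5 symbol leaves contributes 1 transition (1 symbol, 0 ε).
  z|y : 6 transitions (2 symbol, 4 ε)
  (z|y)yxz : 9 transitions (5 symbol, 4 ε)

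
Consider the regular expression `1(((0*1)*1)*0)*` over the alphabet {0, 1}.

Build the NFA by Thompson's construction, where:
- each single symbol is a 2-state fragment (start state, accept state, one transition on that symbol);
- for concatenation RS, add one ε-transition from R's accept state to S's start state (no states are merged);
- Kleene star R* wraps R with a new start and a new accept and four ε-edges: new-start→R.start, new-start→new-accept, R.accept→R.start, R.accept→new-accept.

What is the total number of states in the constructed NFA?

Building bottom-up:
Each of the 5 symbol leaves contributes a 2-state fragment.
  0* : 4 states
  0*1 : 6 states
  (0*1)* : 8 states
  (0*1)*1 : 10 states
  ((0*1)*1)* : 12 states
  ((0*1)*1)*0 : 14 states
  (((0*1)*1)*0)* : 16 states
  1(((0*1)*1)*0)* : 18 states

18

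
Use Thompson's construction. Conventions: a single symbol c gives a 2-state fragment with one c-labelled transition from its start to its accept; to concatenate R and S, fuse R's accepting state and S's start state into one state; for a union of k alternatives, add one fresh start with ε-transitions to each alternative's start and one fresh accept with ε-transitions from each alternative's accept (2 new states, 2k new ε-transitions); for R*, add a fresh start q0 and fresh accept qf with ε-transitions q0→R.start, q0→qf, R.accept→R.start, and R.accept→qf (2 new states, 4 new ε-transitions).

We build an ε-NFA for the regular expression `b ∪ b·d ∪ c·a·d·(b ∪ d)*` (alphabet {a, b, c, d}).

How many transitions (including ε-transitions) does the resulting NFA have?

22

Building bottom-up:
Each of the 8 symbol leaves contributes 1 transition (1 symbol, 0 ε).
  b·d = 2 transitions (2 symbol, 0 ε)
  b ∪ d = 6 transitions (2 symbol, 4 ε)
  (b ∪ d)* = 10 transitions (2 symbol, 8 ε)
  c·a·d·(b ∪ d)* = 13 transitions (5 symbol, 8 ε)
  b ∪ b·d ∪ c·a·d·(b ∪ d)* = 22 transitions (8 symbol, 14 ε)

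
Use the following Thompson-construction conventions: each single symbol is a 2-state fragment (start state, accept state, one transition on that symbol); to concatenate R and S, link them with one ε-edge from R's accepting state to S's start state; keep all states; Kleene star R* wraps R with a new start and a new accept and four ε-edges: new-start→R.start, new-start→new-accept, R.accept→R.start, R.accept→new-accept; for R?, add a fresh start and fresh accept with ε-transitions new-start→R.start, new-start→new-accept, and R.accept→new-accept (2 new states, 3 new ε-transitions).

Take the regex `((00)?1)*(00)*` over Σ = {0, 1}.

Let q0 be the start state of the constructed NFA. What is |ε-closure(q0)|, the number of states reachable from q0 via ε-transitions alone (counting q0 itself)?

9

Let C(F) = |ε-closure(F.start)| within fragment F, and note whether F accepts ε. Symbol fragments have C = 1 and do not accept ε. Then:
  00 — |ε-closure| equals the left operand's closure size = 1 (its accept is not ε-reachable, so the closure stops there)
  (00)? — new start has ε-edges to the inner start and to the new accept, so |ε-closure| = 2 + 1 = 3
  (00)?1 — |ε-closure| = 3 + 1 = 4 (closure spills across the concat boundary because the left factor accepts ε)
  ((00)?1)* — |ε-closure| = 1 (new start) + 4 (body) + 1 (new accept) = 6
  00 — same as the first factor's closure: |ε-closure| = 1
  (00)* — the star's fresh start ε-reaches both the body's start and the fresh accept: |ε-closure| = 2 + 1 = 3
  ((00)?1)*(00)* — |ε-closure| = 6 + 3 = 9 (closure spills across the concat boundary because the left factor accepts ε)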